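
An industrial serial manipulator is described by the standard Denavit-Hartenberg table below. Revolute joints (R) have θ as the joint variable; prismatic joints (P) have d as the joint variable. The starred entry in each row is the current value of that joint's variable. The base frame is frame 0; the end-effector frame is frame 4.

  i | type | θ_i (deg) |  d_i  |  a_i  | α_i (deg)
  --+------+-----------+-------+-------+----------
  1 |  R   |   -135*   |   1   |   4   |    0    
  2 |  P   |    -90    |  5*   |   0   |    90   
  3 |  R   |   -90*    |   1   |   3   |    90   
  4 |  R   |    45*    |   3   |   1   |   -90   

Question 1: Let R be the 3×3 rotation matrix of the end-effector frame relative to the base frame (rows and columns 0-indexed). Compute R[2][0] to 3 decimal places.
End-effector x-axis (col 0 of R) = (0.5000,0.5000,-0.7071)
R[2][0] = -0.7071

-0.707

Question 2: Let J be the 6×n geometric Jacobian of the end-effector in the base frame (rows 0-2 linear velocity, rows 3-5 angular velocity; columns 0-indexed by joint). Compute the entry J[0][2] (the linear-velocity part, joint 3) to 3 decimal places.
axis z_2 = (0.7071,0.7071,0.0000); lever o_n−o_2 = (3.3284,-0.9142,-3.7071)
cross product → J_v[:, 2] = (-2.6213,2.6213,-3.0000)
J_ω[:, 2] = z_2
entry J[0][2] = -2.6213

-2.621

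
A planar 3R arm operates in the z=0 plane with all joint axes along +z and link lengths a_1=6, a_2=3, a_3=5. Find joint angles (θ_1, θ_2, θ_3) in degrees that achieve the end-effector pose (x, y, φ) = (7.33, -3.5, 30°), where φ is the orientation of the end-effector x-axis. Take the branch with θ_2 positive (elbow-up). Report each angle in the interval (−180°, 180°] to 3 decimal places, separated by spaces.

-90.001 90.001 30.000

wrist centre = target − a_3·(cos φ, sin φ) = (2.9999, -6.0000)
cos θ_2 = (44.9992−6²−3²)/(2·6·3) = -0.0000; θ_2 = 90.0012° (elbow-up)
β = atan2(-6.0000,2.9999) = -63.4359°; ψ = atan2(3.0000,5.9999) = 26.5653°
θ_1 = β − ψ = -90.0012°
θ_3 = φ − θ_1 − θ_2 = 30.0000° (wrapped to (-180°,180°])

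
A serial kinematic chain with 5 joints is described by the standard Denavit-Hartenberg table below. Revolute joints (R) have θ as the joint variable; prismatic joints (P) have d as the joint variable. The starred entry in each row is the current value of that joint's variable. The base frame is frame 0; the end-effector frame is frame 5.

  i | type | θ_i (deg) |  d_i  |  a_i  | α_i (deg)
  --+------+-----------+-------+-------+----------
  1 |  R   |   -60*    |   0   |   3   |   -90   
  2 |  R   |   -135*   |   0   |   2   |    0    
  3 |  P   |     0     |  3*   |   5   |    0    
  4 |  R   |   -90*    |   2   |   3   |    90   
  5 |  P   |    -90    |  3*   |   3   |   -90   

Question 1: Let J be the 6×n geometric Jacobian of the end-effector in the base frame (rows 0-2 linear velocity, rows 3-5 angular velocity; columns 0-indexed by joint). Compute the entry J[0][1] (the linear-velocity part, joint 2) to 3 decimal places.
0.354

axis z_1 = (0.8660,0.5000,0.0000); lever o_n−o_1 = (-0.7428,5.2866,0.7071)
cross product → J_v[:, 1] = (0.3536,-0.6124,4.9497)
J_ω[:, 1] = z_1
entry J[0][1] = 0.3536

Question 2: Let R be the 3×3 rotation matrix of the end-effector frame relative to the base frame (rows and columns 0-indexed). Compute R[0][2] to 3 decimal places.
-0.354

End-effector z-axis (col 2 of R) = (-0.3536,0.6124,-0.7071)
R[0][2] = -0.3536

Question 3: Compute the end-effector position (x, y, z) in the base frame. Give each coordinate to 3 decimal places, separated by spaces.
after link 1: o_1 = (1.5000, -2.5981, 0.0000)
after link 2: o_2 = (0.7929, -1.3733, 1.4142)
after link 3: o_3 = (1.6232, 3.1885, 4.9497)
after link 4: o_4 = (2.2946, 6.0256, 2.8284)
after link 5: o_5 = (0.7572, 2.6885, 0.7071)

0.757 2.689 0.707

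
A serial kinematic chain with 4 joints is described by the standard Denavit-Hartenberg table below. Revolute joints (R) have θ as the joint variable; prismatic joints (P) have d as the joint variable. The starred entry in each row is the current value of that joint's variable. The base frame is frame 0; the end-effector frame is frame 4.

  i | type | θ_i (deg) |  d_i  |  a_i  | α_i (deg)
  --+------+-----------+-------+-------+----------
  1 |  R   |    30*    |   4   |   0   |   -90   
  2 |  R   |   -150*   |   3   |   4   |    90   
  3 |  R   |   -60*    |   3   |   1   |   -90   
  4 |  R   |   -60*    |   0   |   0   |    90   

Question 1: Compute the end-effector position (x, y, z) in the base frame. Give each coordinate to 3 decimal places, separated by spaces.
after link 1: o_1 = (0.0000, 0.0000, 4.0000)
after link 2: o_2 = (-4.5000, 0.8660, 6.0000)
after link 3: o_3 = (-5.7410, -0.8505, 3.6519)
after link 4: o_4 = (-5.7410, -0.8505, 3.6519)

-5.741 -0.850 3.652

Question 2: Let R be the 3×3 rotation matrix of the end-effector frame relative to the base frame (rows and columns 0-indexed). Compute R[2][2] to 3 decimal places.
End-effector z-axis (col 2 of R) = (-0.2667,0.7120,-0.6495)
R[2][2] = -0.6495

-0.650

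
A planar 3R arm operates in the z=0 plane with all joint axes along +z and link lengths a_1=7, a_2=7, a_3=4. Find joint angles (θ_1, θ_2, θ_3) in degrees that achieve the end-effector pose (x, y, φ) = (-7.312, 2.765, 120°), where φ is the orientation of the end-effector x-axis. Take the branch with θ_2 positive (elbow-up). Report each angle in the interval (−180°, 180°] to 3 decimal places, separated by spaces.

wrist centre = target − a_3·(cos φ, sin φ) = (-5.3120, -0.6991)
cos θ_2 = (28.7061−7²−7²)/(2·7·7) = -0.7071; θ_2 = 134.9979° (elbow-up)
β = atan2(-0.6991,-5.3120) = -172.5025°; ψ = atan2(4.9499,2.0504) = 67.4989°
θ_1 = β − ψ = -240.0015°
θ_3 = φ − θ_1 − θ_2 = -134.9964° (wrapped to (-180°,180°])

119.999 134.998 -134.996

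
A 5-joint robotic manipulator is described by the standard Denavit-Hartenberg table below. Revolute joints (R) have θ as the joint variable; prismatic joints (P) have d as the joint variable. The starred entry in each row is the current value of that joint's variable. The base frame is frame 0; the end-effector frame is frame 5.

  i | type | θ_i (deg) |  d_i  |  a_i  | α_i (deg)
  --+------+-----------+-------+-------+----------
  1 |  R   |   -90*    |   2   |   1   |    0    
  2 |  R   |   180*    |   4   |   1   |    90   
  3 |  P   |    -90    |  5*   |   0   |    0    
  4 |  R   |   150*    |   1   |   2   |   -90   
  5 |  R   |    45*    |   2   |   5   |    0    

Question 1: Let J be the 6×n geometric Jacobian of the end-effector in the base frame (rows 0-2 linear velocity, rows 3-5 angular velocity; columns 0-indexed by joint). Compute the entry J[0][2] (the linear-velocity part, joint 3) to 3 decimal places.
prismatic axis z_2 = (1.0000,-0.0000,0.0000)
J_v[:, 2] = z_2; J_ω[:, 2] = (0,0,0)
entry J[0][2] = 1.0000

1.000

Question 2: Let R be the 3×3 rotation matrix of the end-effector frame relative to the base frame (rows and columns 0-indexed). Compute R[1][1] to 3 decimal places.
-0.354

End-effector y-axis (col 1 of R) = (-0.7071,-0.3536,-0.6124)
R[1][1] = -0.3536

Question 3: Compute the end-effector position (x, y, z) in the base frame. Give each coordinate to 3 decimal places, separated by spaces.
2.464 1.036 11.794

after link 1: o_1 = (0.0000, -1.0000, 2.0000)
after link 2: o_2 = (0.0000, 0.0000, 6.0000)
after link 3: o_3 = (5.0000, -0.0000, 6.0000)
after link 4: o_4 = (6.0000, 1.0000, 7.7321)
after link 5: o_5 = (2.4645, 1.0357, 11.7939)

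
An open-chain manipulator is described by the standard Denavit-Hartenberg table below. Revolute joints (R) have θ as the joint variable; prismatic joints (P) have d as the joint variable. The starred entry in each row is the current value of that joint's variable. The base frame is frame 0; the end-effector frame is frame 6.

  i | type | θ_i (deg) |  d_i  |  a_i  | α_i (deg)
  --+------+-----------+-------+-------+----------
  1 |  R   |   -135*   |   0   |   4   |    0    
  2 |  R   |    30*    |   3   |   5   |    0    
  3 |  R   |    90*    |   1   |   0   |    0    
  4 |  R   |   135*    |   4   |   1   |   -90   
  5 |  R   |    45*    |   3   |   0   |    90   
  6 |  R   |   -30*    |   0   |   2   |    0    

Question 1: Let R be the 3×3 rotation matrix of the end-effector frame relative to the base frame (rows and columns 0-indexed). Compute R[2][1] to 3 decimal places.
End-effector y-axis (col 1 of R) = (-0.9268,-0.1268,-0.3536)
R[2][1] = -0.3536

-0.354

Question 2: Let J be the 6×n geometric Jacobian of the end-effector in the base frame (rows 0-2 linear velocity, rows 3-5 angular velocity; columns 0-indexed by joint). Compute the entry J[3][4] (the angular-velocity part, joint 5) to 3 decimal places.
-0.866

axis z_4 = (-0.8660,-0.5000,0.0000); lever o_n−o_4 = (-2.3444,0.0607,-1.2247)
cross product → J_v[:, 4] = (0.6124,-1.0607,-1.2247)
J_ω[:, 4] = z_4
entry J[3][4] = -0.8660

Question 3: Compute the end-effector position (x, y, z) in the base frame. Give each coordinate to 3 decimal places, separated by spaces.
-6.967 -6.731 6.775

after link 1: o_1 = (-2.8284, -2.8284, 0.0000)
after link 2: o_2 = (-4.1225, -7.6581, 3.0000)
after link 3: o_3 = (-4.1225, -7.6581, 4.0000)
after link 4: o_4 = (-4.6225, -6.7920, 8.0000)
after link 5: o_5 = (-7.2206, -8.2920, 8.0000)
after link 6: o_6 = (-6.9669, -6.7314, 6.7753)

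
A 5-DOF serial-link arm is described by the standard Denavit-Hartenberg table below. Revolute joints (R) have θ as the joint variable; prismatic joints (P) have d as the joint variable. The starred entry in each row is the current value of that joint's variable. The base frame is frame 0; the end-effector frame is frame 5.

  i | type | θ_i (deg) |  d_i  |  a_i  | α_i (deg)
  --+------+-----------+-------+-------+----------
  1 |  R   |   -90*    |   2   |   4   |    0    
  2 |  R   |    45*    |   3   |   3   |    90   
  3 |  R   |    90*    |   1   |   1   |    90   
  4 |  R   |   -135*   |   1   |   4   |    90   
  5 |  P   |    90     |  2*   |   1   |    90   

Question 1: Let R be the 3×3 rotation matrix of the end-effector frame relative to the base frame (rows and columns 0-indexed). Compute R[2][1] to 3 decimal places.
End-effector y-axis (col 1 of R) = (-0.5000,-0.5000,-0.7071)
R[2][1] = -0.7071

-0.707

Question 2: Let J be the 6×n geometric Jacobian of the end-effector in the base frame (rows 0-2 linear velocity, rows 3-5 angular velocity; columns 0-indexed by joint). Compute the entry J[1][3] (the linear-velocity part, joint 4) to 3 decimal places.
axis z_3 = (0.7071,-0.7071,-0.0000); lever o_n−o_3 = (2.4142,-0.4142,-4.2426)
cross product → J_v[:, 3] = (3.0000,3.0000,1.4142)
J_ω[:, 3] = z_3
entry J[1][3] = 3.0000

3.000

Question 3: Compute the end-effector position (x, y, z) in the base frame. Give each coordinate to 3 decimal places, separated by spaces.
after link 1: o_1 = (0.0000, -4.0000, 2.0000)
after link 2: o_2 = (2.1213, -6.1213, 5.0000)
after link 3: o_3 = (1.4142, -6.8284, 6.0000)
after link 4: o_4 = (4.1213, -5.5355, 3.1716)
after link 5: o_5 = (3.8284, -7.2426, 1.7574)

3.828 -7.243 1.757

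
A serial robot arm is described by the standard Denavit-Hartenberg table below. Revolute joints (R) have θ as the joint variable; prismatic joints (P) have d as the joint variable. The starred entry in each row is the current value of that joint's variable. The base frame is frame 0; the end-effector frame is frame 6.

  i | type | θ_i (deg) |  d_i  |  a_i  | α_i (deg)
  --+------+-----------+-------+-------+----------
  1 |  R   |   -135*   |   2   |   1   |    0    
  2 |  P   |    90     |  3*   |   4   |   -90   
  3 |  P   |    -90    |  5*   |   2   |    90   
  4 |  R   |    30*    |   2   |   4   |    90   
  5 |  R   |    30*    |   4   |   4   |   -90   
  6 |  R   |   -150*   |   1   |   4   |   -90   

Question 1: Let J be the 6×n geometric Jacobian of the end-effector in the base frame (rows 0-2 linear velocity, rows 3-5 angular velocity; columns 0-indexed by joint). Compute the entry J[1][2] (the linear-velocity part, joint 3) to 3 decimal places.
0.707

prismatic axis z_2 = (0.7071,0.7071,0.0000)
J_v[:, 2] = z_2; J_ω[:, 2] = (0,0,0)
entry J[1][2] = 0.7071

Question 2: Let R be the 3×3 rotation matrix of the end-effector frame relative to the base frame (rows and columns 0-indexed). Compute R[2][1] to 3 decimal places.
End-effector y-axis (col 1 of R) = (0.7891,-0.4356,0.4330)
R[2][1] = 0.4330

0.433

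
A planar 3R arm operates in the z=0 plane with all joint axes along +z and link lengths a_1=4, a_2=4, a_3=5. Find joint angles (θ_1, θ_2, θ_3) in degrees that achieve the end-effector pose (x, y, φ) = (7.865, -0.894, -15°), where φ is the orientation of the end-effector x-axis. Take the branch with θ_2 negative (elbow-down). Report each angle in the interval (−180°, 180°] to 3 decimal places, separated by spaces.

wrist centre = target − a_3·(cos φ, sin φ) = (3.0354, 0.4001)
cos θ_2 = (9.3736−4²−4²)/(2·4·4) = -0.7071; θ_2 = -134.9975° (elbow-down)
β = atan2(0.4001,3.0354) = 7.5089°; ψ = atan2(-2.8285,1.1717) = -67.4988°
θ_1 = β − ψ = 75.0077°
θ_3 = φ − θ_1 − θ_2 = 44.9898° (wrapped to (-180°,180°])

75.008 -134.998 44.990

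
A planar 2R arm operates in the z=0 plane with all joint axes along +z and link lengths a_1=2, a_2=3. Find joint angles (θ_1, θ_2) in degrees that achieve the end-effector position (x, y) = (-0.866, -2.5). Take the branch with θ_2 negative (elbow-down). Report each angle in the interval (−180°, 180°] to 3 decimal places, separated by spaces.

cos θ_2 = (7.0000−2²−3²)/(2·2·3) = -0.5000; θ_2 = -120.0002° (elbow-down)
β = atan2(-2.5000,-0.8660) = -109.1061°; ψ = atan2(-2.5981,0.5000) = -79.1068°
θ_1 = β − ψ = -29.9993°

-29.999 -120.000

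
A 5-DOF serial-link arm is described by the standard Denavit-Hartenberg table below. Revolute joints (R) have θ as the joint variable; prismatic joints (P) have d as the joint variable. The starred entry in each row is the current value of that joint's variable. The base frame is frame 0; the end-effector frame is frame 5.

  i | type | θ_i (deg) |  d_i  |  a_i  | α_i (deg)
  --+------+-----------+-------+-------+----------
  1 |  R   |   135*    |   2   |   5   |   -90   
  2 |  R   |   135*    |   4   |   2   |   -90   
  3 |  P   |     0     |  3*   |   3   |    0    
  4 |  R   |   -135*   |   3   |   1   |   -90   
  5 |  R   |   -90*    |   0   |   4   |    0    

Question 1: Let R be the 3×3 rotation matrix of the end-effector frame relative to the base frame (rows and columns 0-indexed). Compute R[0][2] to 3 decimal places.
-0.146

End-effector z-axis (col 2 of R) = (-0.1464,-0.8536,-0.5000)
R[0][2] = -0.1464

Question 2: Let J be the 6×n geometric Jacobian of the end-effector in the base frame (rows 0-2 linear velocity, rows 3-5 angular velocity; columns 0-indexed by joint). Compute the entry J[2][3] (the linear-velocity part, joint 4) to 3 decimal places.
-0.500

axis z_3 = (0.5000,-0.5000,0.7071); lever o_n−o_3 = (2.6464,-3.6464,5.4497)
cross product → J_v[:, 3] = (-0.1464,-0.8536,-0.5000)
J_ω[:, 3] = z_3
entry J[2][3] = -0.5000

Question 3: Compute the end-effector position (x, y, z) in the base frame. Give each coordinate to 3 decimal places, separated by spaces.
after link 1: o_1 = (-3.5355, 3.5355, 2.0000)
after link 2: o_2 = (-5.3640, -0.2929, 0.5858)
after link 3: o_3 = (-2.3640, -3.2929, 0.5858)
after link 4: o_4 = (-1.7175, -4.9393, 3.2071)
after link 5: o_5 = (0.2825, -6.9393, 6.0355)

0.282 -6.939 6.036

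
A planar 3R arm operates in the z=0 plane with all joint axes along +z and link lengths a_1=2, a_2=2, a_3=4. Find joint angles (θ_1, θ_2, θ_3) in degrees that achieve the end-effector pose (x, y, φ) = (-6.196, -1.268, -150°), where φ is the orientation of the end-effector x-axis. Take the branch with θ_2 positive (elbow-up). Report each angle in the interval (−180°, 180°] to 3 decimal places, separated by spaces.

119.997 90.006 -0.003

wrist centre = target − a_3·(cos φ, sin φ) = (-2.7319, 0.7320)
cos θ_2 = (7.9991−2²−2²)/(2·2·2) = -0.0001; θ_2 = 90.0065° (elbow-up)
β = atan2(0.7320,-2.7319) = 165.0002°; ψ = atan2(2.0000,1.9998) = 45.0032°
θ_1 = β − ψ = 119.9969°
θ_3 = φ − θ_1 − θ_2 = -0.0034° (wrapped to (-180°,180°])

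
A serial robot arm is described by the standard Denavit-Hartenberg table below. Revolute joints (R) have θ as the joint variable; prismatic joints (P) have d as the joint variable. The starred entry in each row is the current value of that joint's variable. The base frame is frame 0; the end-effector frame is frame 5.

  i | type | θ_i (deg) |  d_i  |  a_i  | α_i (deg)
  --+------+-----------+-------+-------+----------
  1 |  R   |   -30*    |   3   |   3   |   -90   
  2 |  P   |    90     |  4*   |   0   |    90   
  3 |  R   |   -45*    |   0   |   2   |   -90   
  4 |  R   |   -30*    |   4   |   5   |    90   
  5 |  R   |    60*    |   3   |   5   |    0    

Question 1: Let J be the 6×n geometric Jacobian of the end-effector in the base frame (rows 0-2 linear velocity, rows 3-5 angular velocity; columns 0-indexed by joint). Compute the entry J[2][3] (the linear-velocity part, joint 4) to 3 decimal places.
-4.489

axis z_3 = (0.3536,0.6124,-0.7071); lever o_n−o_3 = (6.6767,-1.1318,-9.4224)
cross product → J_v[:, 3] = (-6.5703,-1.3898,-4.4888)
J_ω[:, 3] = z_3
entry J[2][3] = -4.4888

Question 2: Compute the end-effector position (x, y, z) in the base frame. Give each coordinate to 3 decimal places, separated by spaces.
after link 1: o_1 = (2.5981, -1.5000, 3.0000)
after link 2: o_2 = (4.5981, 1.9641, 3.0000)
after link 3: o_3 = (3.8910, 0.7394, 1.5858)
after link 4: o_4 = (5.9393, -0.7128, -4.3045)
after link 5: o_5 = (10.5676, -0.3925, -7.8366)

10.568 -0.392 -7.837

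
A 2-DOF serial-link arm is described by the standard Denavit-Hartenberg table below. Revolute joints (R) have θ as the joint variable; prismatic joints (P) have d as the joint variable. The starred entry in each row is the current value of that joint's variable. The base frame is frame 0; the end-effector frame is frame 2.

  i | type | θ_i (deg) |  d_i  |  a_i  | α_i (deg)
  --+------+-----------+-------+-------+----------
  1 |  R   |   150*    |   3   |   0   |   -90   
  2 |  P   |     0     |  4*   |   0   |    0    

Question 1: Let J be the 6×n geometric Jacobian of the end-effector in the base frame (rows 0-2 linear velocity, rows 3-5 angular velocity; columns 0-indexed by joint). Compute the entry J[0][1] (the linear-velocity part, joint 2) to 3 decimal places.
prismatic axis z_1 = (-0.5000,-0.8660,0.0000)
J_v[:, 1] = z_1; J_ω[:, 1] = (0,0,0)
entry J[0][1] = -0.5000

-0.500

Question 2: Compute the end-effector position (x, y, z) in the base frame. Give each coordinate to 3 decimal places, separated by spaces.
-2.000 -3.464 3.000

after link 1: o_1 = (0.0000, 0.0000, 3.0000)
after link 2: o_2 = (-2.0000, -3.4641, 3.0000)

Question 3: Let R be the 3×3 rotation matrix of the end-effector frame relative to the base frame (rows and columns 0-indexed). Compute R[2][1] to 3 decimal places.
End-effector y-axis (col 1 of R) = (-0.0000,-0.0000,-1.0000)
R[2][1] = -1.0000

-1.000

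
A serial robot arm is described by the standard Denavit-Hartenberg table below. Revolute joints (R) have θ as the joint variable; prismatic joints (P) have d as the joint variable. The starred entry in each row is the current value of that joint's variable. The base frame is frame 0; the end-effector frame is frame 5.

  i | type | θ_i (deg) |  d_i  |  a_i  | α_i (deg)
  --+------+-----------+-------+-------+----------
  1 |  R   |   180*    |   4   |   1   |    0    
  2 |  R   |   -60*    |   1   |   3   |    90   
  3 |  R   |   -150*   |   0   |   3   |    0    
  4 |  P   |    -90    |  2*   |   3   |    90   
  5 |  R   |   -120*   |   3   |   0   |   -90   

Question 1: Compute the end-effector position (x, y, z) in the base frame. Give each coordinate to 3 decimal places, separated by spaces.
-0.018 2.299 7.598

after link 1: o_1 = (-1.0000, 0.0000, 4.0000)
after link 2: o_2 = (-2.5000, 2.5981, 5.0000)
after link 3: o_3 = (-1.2010, 0.3481, 3.5000)
after link 4: o_4 = (1.2811, 0.0490, 6.0981)
after link 5: o_5 = (-0.0179, 2.2990, 7.5981)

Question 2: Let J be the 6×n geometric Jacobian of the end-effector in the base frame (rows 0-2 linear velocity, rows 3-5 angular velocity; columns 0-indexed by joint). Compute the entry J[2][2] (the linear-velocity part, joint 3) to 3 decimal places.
-1.500

axis z_2 = (0.8660,0.5000,0.0000); lever o_n−o_2 = (2.4821,-0.2990,2.5981)
cross product → J_v[:, 2] = (1.2990,-2.2500,-1.5000)
J_ω[:, 2] = z_2
entry J[2][2] = -1.5000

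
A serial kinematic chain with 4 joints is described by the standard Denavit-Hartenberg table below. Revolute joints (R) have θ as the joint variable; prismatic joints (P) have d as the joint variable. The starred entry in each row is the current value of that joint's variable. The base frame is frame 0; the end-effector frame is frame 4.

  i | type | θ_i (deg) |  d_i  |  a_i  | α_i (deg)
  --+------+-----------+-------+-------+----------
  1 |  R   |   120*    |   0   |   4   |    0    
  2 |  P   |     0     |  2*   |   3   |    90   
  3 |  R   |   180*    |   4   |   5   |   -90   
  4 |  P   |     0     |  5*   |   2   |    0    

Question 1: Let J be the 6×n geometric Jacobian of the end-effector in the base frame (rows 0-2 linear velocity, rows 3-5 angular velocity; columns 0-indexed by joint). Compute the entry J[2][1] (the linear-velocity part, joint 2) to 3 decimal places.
prismatic axis z_1 = (0.0000,0.0000,1.0000)
J_v[:, 1] = z_1; J_ω[:, 1] = (0,0,0)
entry J[2][1] = 1.0000

1.000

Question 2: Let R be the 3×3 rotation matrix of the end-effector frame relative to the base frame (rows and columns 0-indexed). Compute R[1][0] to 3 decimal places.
End-effector x-axis (col 0 of R) = (0.5000,-0.8660,0.0000)
R[1][0] = -0.8660

-0.866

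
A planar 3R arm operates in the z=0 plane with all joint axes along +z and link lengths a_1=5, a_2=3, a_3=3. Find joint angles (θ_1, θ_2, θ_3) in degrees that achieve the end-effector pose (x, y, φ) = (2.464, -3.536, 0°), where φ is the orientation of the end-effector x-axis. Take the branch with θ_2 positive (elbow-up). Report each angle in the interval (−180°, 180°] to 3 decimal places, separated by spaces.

-135.008 134.990 0.018

wrist centre = target − a_3·(cos φ, sin φ) = (-0.5360, -3.5360)
cos θ_2 = (12.7906−5²−3²)/(2·5·3) = -0.7070; θ_2 = 134.9897° (elbow-up)
β = atan2(-3.5360,-0.5360) = -98.6195°; ψ = atan2(2.1217,2.8791) = 36.3881°
θ_1 = β − ψ = -135.0076°
θ_3 = φ − θ_1 − θ_2 = 0.0178° (wrapped to (-180°,180°])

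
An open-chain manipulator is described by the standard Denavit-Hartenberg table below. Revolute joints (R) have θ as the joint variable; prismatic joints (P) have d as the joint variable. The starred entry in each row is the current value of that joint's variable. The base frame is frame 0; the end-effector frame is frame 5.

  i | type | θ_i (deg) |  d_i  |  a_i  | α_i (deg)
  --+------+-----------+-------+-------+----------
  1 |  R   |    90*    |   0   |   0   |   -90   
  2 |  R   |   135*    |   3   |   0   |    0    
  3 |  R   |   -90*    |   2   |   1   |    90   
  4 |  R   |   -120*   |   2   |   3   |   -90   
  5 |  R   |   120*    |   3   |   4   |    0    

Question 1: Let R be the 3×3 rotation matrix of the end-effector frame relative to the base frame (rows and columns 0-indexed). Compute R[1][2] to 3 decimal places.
End-effector z-axis (col 2 of R) = (0.5000,0.6124,-0.6124)
R[1][2] = 0.6124

0.612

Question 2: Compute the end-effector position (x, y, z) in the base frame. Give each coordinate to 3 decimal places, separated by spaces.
-2.634 1.155 -3.226

after link 1: o_1 = (0.0000, 0.0000, 0.0000)
after link 2: o_2 = (-3.0000, 0.0000, 0.0000)
after link 3: o_3 = (-5.0000, 0.7071, -0.7071)
after link 4: o_4 = (-2.4019, 1.0607, 1.7678)
after link 5: o_5 = (-2.6340, 1.1554, -3.2259)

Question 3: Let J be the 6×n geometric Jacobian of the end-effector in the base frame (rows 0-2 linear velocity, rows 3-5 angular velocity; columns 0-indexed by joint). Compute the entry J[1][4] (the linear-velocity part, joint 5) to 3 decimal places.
2.639

axis z_4 = (0.5000,0.6124,-0.6124); lever o_n−o_4 = (-0.2321,0.0947,-4.9937)
cross product → J_v[:, 4] = (-3.0000,2.6390,0.1895)
J_ω[:, 4] = z_4
entry J[1][4] = 2.6390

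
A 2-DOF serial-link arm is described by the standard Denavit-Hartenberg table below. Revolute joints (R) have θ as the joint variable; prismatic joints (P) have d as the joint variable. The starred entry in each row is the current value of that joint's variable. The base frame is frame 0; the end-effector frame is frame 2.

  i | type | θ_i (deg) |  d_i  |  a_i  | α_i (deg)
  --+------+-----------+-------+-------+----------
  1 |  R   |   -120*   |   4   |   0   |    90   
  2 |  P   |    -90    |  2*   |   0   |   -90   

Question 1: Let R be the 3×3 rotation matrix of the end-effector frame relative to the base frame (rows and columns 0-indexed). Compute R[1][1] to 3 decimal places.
End-effector y-axis (col 1 of R) = (0.8660,-0.5000,-0.0000)
R[1][1] = -0.5000

-0.500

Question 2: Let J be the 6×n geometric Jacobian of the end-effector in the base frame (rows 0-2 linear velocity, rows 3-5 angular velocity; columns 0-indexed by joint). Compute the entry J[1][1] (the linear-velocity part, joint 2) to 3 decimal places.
0.500

prismatic axis z_1 = (-0.8660,0.5000,0.0000)
J_v[:, 1] = z_1; J_ω[:, 1] = (0,0,0)
entry J[1][1] = 0.5000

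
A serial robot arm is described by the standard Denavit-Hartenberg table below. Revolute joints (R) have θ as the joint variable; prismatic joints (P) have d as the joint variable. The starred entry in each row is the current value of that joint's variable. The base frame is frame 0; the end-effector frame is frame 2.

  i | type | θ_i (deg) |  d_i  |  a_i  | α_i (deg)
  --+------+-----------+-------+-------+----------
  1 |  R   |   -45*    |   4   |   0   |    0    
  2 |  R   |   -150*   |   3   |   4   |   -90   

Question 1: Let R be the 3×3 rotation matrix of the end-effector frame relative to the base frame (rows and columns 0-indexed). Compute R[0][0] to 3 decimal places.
-0.966

End-effector x-axis (col 0 of R) = (-0.9659,0.2588,0.0000)
R[0][0] = -0.9659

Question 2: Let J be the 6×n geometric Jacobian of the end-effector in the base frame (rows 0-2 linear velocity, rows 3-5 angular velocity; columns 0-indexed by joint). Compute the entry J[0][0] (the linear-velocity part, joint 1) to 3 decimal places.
-1.035

axis z_0 = ẑ; lever o_n−o_0 = (-3.8637,1.0353,7.0000)
cross product → J_v[:, 0] = (-1.0353,-3.8637,0.0000)
J_ω[:, 0] = z_0
entry J[0][0] = -1.0353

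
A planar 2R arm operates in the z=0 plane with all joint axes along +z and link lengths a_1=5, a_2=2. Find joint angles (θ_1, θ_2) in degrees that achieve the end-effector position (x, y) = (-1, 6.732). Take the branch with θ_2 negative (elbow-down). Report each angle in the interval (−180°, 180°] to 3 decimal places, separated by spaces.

cos θ_2 = (46.3198−5²−2²)/(2·5·2) = 0.8660; θ_2 = -30.0039° (elbow-down)
β = atan2(6.7320,-1.0000) = 98.4492°; ψ = atan2(-1.0001,6.7320) = -8.4502°
θ_1 = β − ψ = 106.8994°

106.899 -30.004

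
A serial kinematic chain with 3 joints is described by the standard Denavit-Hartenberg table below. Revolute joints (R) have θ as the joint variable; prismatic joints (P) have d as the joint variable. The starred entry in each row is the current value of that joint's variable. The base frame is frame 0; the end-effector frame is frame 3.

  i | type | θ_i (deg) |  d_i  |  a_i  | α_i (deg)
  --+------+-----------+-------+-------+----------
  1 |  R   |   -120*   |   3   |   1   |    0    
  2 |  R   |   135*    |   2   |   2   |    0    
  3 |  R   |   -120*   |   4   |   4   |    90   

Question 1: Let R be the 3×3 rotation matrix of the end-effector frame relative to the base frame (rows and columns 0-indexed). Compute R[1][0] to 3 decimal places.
End-effector x-axis (col 0 of R) = (-0.2588,-0.9659,0.0000)
R[1][0] = -0.9659

-0.966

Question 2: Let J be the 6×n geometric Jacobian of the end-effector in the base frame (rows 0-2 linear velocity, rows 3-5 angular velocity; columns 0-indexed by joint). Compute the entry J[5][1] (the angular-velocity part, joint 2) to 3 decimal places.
axis z_1 = (0.0000,0.0000,1.0000); lever o_n−o_1 = (0.8966,-3.3461,6.0000)
cross product → J_v[:, 1] = (3.3461,0.8966,-0.0000)
J_ω[:, 1] = z_1
entry J[5][1] = 1.0000

1.000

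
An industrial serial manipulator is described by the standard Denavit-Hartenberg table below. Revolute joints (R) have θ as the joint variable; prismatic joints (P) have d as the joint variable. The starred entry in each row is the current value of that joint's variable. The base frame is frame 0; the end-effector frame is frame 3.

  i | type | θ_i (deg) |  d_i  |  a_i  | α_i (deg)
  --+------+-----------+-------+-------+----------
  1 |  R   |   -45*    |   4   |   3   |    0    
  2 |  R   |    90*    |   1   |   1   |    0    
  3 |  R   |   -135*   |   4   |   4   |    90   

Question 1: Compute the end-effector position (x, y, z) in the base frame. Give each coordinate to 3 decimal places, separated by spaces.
after link 1: o_1 = (2.1213, -2.1213, 4.0000)
after link 2: o_2 = (2.8284, -1.4142, 5.0000)
after link 3: o_3 = (2.8284, -5.4142, 9.0000)

2.828 -5.414 9.000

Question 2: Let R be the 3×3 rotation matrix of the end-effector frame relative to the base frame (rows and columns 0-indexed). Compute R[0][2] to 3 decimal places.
-1.000

End-effector z-axis (col 2 of R) = (-1.0000,-0.0000,0.0000)
R[0][2] = -1.0000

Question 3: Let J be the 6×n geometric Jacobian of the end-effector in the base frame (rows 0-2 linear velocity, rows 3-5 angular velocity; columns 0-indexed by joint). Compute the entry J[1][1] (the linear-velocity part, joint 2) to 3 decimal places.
0.707

axis z_1 = (0.0000,0.0000,1.0000); lever o_n−o_1 = (0.7071,-3.2929,5.0000)
cross product → J_v[:, 1] = (3.2929,0.7071,-0.0000)
J_ω[:, 1] = z_1
entry J[1][1] = 0.7071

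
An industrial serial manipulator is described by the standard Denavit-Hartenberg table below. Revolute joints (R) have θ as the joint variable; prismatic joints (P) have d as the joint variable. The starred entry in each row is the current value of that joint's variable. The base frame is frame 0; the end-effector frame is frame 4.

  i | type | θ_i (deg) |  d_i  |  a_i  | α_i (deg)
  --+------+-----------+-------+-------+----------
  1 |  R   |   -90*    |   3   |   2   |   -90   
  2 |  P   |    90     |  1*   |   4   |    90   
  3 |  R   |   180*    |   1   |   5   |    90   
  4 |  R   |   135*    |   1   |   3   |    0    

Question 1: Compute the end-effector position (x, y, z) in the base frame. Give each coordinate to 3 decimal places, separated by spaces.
after link 1: o_1 = (0.0000, -2.0000, 3.0000)
after link 2: o_2 = (1.0000, -2.0000, -1.0000)
after link 3: o_3 = (1.0000, -3.0000, 4.0000)
after link 4: o_4 = (2.0000, -5.1213, 1.8787)

2.000 -5.121 1.879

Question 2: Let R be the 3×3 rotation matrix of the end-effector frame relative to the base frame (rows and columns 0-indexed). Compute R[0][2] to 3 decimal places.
1.000

End-effector z-axis (col 2 of R) = (1.0000,0.0000,-0.0000)
R[0][2] = 1.0000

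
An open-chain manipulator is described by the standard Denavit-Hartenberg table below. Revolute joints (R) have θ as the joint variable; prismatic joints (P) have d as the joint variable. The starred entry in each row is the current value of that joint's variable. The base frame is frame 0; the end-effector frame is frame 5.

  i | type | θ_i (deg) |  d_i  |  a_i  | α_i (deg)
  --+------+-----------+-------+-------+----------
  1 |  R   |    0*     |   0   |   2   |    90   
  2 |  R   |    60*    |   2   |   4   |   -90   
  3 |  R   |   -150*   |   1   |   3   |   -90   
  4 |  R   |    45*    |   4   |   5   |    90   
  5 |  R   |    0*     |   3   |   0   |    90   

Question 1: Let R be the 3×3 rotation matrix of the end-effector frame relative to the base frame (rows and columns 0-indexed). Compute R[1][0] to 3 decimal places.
End-effector x-axis (col 0 of R) = (0.3062,-0.3536,-0.8839)
R[1][0] = -0.3536

-0.354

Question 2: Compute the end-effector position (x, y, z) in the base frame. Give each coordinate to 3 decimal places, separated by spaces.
1.610 -9.793 -1.504

after link 1: o_1 = (2.0000, 0.0000, 0.0000)
after link 2: o_2 = (4.0000, -2.0000, 3.4641)
after link 3: o_3 = (1.8349, -3.5000, 1.7141)
after link 4: o_4 = (4.3659, -8.7319, -0.9733)
after link 5: o_5 = (1.6102, -9.7925, -1.5036)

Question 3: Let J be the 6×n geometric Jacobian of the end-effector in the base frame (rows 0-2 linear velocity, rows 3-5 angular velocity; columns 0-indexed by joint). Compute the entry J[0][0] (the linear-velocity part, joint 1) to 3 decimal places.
axis z_0 = ẑ; lever o_n−o_0 = (1.6102,-9.7925,-1.5036)
cross product → J_v[:, 0] = (9.7925,1.6102,-0.0000)
J_ω[:, 0] = z_0
entry J[0][0] = 9.7925

9.793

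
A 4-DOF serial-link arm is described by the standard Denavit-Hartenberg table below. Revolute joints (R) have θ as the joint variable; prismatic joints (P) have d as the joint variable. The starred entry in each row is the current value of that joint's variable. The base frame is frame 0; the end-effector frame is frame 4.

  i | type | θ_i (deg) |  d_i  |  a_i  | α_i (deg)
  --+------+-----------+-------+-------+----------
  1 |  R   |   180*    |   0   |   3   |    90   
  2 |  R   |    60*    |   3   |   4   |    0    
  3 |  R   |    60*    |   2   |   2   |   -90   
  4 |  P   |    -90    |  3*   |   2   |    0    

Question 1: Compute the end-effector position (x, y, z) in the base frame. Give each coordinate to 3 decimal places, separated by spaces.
after link 1: o_1 = (-3.0000, 0.0000, 0.0000)
after link 2: o_2 = (-5.0000, 3.0000, 3.4641)
after link 3: o_3 = (-4.0000, 5.0000, 5.1962)
after link 4: o_4 = (-1.4019, 7.0000, 3.6962)

-1.402 7.000 3.696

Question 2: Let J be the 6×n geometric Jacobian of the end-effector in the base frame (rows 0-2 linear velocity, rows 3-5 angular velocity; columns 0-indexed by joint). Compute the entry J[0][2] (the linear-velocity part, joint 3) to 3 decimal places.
0.232

axis z_2 = (0.0000,1.0000,0.0000); lever o_n−o_2 = (3.5981,4.0000,0.2321)
cross product → J_v[:, 2] = (0.2321,0.0000,-3.5981)
J_ω[:, 2] = z_2
entry J[0][2] = 0.2321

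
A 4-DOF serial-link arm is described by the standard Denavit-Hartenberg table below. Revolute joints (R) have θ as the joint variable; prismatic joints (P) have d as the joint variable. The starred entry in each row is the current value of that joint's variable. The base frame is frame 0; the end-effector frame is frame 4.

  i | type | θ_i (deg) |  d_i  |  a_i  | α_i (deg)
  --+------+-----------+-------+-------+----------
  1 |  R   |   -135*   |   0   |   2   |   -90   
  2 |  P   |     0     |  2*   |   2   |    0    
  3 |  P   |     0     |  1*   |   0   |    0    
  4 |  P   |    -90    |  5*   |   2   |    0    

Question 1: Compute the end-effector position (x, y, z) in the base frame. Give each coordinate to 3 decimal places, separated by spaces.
2.828 -8.485 2.000

after link 1: o_1 = (-1.4142, -1.4142, 0.0000)
after link 2: o_2 = (-1.4142, -4.2426, 0.0000)
after link 3: o_3 = (-0.7071, -4.9497, 0.0000)
after link 4: o_4 = (2.8284, -8.4853, 2.0000)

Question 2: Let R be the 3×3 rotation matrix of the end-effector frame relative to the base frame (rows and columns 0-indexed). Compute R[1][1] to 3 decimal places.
-0.707

End-effector y-axis (col 1 of R) = (-0.7071,-0.7071,-0.0000)
R[1][1] = -0.7071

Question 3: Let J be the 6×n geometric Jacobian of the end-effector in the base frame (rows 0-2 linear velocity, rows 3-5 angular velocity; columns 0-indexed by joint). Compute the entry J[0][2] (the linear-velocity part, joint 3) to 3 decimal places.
prismatic axis z_2 = (0.7071,-0.7071,0.0000)
J_v[:, 2] = z_2; J_ω[:, 2] = (0,0,0)
entry J[0][2] = 0.7071

0.707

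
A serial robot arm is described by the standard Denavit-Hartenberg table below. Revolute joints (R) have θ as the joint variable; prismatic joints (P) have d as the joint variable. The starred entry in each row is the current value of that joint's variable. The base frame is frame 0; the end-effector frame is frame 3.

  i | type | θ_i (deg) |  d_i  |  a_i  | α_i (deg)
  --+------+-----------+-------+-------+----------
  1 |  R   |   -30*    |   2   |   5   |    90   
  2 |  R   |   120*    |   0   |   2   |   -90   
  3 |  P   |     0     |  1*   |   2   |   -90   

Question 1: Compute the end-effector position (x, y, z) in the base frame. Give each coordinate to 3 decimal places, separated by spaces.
after link 1: o_1 = (4.3301, -2.5000, 2.0000)
after link 2: o_2 = (3.4641, -2.0000, 3.7321)
after link 3: o_3 = (1.8481, -1.0670, 4.9641)

1.848 -1.067 4.964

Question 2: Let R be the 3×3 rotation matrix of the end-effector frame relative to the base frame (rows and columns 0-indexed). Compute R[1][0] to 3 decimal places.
0.250

End-effector x-axis (col 0 of R) = (-0.4330,0.2500,0.8660)
R[1][0] = 0.2500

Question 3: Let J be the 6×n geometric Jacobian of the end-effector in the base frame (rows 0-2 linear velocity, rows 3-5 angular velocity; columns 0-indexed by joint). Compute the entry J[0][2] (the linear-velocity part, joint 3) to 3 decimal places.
prismatic axis z_2 = (-0.7500,0.4330,-0.5000)
J_v[:, 2] = z_2; J_ω[:, 2] = (0,0,0)
entry J[0][2] = -0.7500

-0.750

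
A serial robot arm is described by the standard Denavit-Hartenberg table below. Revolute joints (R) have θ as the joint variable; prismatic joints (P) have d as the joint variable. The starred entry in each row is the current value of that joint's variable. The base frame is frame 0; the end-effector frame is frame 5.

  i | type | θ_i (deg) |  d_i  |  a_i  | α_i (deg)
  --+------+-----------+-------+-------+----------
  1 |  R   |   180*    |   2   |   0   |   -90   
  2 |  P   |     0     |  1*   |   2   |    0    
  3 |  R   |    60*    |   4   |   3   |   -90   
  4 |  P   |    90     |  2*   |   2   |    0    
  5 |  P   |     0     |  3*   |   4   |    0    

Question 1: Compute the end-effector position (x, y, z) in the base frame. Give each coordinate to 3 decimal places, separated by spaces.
after link 1: o_1 = (0.0000, 0.0000, 2.0000)
after link 2: o_2 = (-2.0000, -1.0000, 2.0000)
after link 3: o_3 = (-3.5000, -5.0000, -0.5981)
after link 4: o_4 = (-1.7679, -3.0000, -1.5981)
after link 5: o_5 = (0.8301, 1.0000, -3.0981)

0.830 1.000 -3.098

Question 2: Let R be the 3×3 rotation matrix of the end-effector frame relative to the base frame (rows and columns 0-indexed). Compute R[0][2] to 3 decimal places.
0.866

End-effector z-axis (col 2 of R) = (0.8660,-0.0000,-0.5000)
R[0][2] = 0.8660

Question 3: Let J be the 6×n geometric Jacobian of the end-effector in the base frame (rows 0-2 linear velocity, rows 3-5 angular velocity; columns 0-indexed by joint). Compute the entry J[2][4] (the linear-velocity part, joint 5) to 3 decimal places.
prismatic axis z_4 = (0.8660,-0.0000,-0.5000)
J_v[:, 4] = z_4; J_ω[:, 4] = (0,0,0)
entry J[2][4] = -0.5000

-0.500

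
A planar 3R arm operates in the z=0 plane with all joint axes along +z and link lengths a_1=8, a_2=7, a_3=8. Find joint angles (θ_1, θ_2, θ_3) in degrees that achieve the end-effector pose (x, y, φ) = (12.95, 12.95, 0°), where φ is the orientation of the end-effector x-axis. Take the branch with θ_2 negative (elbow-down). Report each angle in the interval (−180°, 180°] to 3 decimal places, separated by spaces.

89.996 -44.993 -45.003

wrist centre = target − a_3·(cos φ, sin φ) = (4.9500, 12.9500)
cos θ_2 = (192.2050−8²−7²)/(2·8·7) = 0.7072; θ_2 = -44.9935° (elbow-down)
β = atan2(12.9500,4.9500) = 69.0812°; ψ = atan2(-4.9492,12.9503) = -20.9152°
θ_1 = β − ψ = 89.9964°
θ_3 = φ − θ_1 − θ_2 = -45.0029° (wrapped to (-180°,180°])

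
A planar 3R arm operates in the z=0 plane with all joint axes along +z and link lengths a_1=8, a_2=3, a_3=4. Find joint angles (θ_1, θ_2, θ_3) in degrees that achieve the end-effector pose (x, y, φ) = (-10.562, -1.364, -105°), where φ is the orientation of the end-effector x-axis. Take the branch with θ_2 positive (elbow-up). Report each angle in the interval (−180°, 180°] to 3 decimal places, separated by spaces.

wrist centre = target − a_3·(cos φ, sin φ) = (-9.5267, 2.4997)
cos θ_2 = (97.0070−8²−3²)/(2·8·3) = 0.5001; θ_2 = 59.9904° (elbow-up)
β = atan2(2.4997,-9.5267) = 165.2977°; ψ = atan2(2.5978,9.5004) = 15.2933°
θ_1 = β − ψ = 150.0044°
θ_3 = φ − θ_1 − θ_2 = 45.0052° (wrapped to (-180°,180°])

150.004 59.990 45.005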